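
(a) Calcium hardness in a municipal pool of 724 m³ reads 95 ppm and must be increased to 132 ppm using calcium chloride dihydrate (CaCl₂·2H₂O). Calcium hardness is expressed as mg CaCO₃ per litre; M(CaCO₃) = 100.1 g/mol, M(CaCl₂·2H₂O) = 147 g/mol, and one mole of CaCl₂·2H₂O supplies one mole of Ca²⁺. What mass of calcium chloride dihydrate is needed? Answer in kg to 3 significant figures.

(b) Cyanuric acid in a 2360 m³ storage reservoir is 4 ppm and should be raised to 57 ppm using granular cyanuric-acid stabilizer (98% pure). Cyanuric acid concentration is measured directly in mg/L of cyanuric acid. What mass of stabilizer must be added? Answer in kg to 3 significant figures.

(a) 39.3 kg; (b) 128 kg

(a) Volume: 724 m³ = 724,000 L.
(a) Hardness to add: (132 − 95) = 37 mg/L as CaCO₃ × 724,000 L = 26,790 g as CaCO₃.
(a) Moles of Ca²⁺ (1 mol Ca²⁺ ≡ 1 mol CaCO₃): 26,790 / 100.1 g/mol = 267.6 mol.
(a) Mass of CaCl₂·2H₂O: 267.6 × 147 = 39,340 g.

(b) Volume: 2360 m³ = 2,360,000 L.
(b) CYA to add: (57 − 4) = 53 mg/L × 2,360,000 L = 125,100 g cyanuric acid.
(b) At 98% purity: 125,100 / 0.98 = 127,600 g product.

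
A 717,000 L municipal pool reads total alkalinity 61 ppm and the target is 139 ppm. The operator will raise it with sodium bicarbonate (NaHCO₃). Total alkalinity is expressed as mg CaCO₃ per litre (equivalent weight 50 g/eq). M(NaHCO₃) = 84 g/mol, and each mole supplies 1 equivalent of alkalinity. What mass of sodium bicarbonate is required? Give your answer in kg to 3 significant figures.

94.0 kg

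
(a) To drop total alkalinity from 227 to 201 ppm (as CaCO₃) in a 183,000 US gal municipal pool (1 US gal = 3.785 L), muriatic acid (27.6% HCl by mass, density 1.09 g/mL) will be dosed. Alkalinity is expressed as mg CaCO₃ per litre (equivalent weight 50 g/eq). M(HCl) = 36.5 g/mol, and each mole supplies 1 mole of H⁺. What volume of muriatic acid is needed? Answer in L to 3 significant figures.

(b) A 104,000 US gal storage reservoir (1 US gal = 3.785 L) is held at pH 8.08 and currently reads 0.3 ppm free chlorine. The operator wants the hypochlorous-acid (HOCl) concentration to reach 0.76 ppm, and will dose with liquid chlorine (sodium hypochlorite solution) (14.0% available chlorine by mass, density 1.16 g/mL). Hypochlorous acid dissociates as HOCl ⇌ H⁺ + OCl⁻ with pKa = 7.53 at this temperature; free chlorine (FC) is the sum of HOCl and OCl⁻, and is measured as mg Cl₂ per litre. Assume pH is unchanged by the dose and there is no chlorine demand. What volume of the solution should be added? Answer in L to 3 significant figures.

(a) 43.7 L; (b) 7.65 L

(a) Volume: 183,000 US gal × 3.785 L/gal = 692,655 L.
(a) Alkalinity to neutralize: (227 − 201) = 26 mg/L as CaCO₃ × 692,655 L = 18,010 g as CaCO₃.
(a) Equivalents of H⁺ required: 18,010 ÷ 50 g/eq = 360.2 eq = 360.2 mol HCl.
(a) Mass of HCl: 360.2 × 36.5 = 13,150 g.
(a) Mass of 27.6% solution: 13,150 / 0.276 = 47,630 g.
(a) Volume: 47,630 g ÷ 1.09 g/mL = 43,700 mL.

(b) Volume: 104,000 US gal × 3.785 L/gal = 393,640 L.
(b) [OCl⁻]/[HOCl] = 10^(pH − pKa) = 10^(8.08 − 7.53) = 3.548; fraction as HOCl = 1/(1 + 3.548) = 0.2199.
(b) Free chlorine required for 0.76 ppm HOCl: 0.76 / 0.2199 = 3.457 ppm.
(b) FC to add: 3.457 − 0.3 = 3.157 mg/L as Cl₂.
(b) Cl₂ equivalent: 3.157 mg/L × 393,640 L = 1243 g.
(b) Product at 14.0% available Cl: 1243 / 0.14 = 8875 g.
(b) Volume: 8875 g ÷ 1.16 g/mL = 7651 mL.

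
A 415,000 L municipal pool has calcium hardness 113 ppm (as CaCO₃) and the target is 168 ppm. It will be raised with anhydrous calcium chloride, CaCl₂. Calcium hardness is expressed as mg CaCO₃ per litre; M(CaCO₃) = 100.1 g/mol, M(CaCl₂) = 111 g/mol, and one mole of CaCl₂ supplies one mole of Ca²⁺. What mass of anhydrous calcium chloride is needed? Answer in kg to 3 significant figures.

Hardness to add: (168 − 113) = 55 mg/L as CaCO₃ × 415,000 L = 22,820 g as CaCO₃.
Moles of Ca²⁺ (1 mol Ca²⁺ ≡ 1 mol CaCO₃): 22,820 / 100.1 g/mol = 228 mol.
Mass of CaCl₂: 228 × 111 = 25,310 g.

25.3 kg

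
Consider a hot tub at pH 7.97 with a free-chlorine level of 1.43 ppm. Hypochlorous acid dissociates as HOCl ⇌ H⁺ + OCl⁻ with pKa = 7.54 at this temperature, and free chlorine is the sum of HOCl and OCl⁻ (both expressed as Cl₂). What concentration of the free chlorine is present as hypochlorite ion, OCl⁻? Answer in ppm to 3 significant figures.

1.04 ppm

[OCl⁻]/[HOCl] = 10^(pH − pKa) = 10^(7.97 − 7.54) = 10^0.43 = 2.692.
Fraction as HOCl = 1 / (1 + 2.692) = 0.2709.
OCl⁻ = (1 − 0.2709) × 1.43 ppm = 1.043 ppm.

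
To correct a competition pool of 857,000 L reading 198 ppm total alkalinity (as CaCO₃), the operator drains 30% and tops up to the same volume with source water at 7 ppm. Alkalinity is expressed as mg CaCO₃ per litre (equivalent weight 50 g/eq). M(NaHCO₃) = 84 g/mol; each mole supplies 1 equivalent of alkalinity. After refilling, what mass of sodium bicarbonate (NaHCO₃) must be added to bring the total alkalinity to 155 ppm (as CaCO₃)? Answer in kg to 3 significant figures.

20.6 kg

After draining 30% and refilling: 198 × 0.70 + 7 × 0.30 = 140.7 ppm.
Deficit to target: 155 − 140.7 = 14.3 mg/L.
As CaCO₃: 14.3 mg/L × 857,000 L = 12,260 g; ÷ 50 g/eq ÷ 1 = 245.1 mol NaHCO₃.
Mass: 245.1 × 84 = 20,590 g.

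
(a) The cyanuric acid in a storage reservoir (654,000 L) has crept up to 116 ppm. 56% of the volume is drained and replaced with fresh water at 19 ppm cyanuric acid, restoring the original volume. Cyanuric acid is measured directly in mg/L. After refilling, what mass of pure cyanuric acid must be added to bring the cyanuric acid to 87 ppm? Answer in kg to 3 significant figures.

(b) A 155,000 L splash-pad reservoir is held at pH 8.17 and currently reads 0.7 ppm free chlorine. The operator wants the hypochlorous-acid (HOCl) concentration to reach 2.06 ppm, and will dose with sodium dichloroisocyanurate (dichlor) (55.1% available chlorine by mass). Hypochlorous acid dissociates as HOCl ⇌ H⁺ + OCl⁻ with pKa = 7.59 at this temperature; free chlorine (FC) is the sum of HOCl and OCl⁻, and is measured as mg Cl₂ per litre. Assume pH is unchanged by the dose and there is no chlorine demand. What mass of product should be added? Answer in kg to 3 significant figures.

(a) 16.6 kg; (b) 2.59 kg

(a) After draining 56% and refilling: 116 × 0.44 + 19 × 0.56 = 61.68 ppm.
(a) Deficit to target: 87 − 61.68 = 25.32 mg/L.
(a) Mass: 25.32 mg/L × 654,000 L = 16,560 g cyanuric acid.

(b) [OCl⁻]/[HOCl] = 10^(pH − pKa) = 10^(8.17 − 7.59) = 3.802; fraction as HOCl = 1/(1 + 3.802) = 0.2083.
(b) Free chlorine required for 2.06 ppm HOCl: 2.06 / 0.2083 = 9.892 ppm.
(b) FC to add: 9.892 − 0.7 = 9.192 mg/L as Cl₂.
(b) Cl₂ equivalent: 9.192 mg/L × 155,000 L = 1425 g.
(b) Product at 55.1% available Cl: 1425 / 0.551 = 2586 g.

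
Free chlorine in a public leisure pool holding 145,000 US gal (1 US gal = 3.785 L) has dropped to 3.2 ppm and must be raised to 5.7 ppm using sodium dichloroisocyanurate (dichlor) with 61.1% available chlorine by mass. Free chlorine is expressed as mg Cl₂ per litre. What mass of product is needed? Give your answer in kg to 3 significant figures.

2.25 kg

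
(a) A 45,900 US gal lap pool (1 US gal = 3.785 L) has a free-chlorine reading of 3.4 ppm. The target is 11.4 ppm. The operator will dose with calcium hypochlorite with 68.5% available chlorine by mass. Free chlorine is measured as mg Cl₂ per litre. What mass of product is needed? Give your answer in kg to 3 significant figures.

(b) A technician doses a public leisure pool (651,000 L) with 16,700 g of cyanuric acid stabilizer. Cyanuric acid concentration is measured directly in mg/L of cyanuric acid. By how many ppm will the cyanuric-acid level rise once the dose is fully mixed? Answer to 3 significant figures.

(a) 2.03 kg; (b) 25.7 ppm

(a) Volume: 45,900 US gal × 3.785 L/gal = 173,732 L.
(a) Chlorine deficit: 11.4 − 3.4 = 8 ppm = 8 mg/L as Cl₂.
(a) Cl₂ equivalent needed: 8 mg/L × 173,732 L = 1,390,000 mg = 1390 g.
(a) Product at 68.5% available chlorine: 1390 / 0.685 = 2029 g.

(b) Rise: 16,700 g / 651,000 L × 1000 = 25.65 mg/L.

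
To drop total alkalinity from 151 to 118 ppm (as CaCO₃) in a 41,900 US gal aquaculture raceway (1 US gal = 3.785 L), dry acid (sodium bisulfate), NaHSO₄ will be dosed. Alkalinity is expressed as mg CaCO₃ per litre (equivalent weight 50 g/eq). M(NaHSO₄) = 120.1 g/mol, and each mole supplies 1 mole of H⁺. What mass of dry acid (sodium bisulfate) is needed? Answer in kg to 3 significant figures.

Volume: 41,900 US gal × 3.785 L/gal = 158,592 L.
Alkalinity to neutralize: (151 − 118) = 33 mg/L as CaCO₃ × 158,592 L = 5234 g as CaCO₃.
Equivalents of H⁺ required: 5234 ÷ 50 g/eq = 104.7 eq = 104.7 mol NaHSO₄.
Mass of NaHSO₄: 104.7 × 120.1 = 12,570 g.

12.6 kg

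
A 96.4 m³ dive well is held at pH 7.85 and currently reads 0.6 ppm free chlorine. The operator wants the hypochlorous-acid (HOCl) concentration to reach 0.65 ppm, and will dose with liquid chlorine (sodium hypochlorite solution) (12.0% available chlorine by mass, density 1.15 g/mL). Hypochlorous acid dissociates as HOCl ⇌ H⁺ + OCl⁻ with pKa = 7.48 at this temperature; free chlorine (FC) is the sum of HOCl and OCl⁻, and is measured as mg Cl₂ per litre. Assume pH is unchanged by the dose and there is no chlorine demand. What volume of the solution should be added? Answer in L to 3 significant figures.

Volume: 96.4 m³ = 96,400 L.
[OCl⁻]/[HOCl] = 10^(pH − pKa) = 10^(7.85 − 7.48) = 2.344; fraction as HOCl = 1/(1 + 2.344) = 0.299.
Free chlorine required for 0.65 ppm HOCl: 0.65 / 0.299 = 2.174 ppm.
FC to add: 2.174 − 0.6 = 1.574 mg/L as Cl₂.
Cl₂ equivalent: 1.574 mg/L × 96,400 L = 151.7 g.
Product at 12.0% available Cl: 151.7 / 0.12 = 1264 g.
Volume: 1264 g ÷ 1.15 g/mL = 1099 mL.

1.10 L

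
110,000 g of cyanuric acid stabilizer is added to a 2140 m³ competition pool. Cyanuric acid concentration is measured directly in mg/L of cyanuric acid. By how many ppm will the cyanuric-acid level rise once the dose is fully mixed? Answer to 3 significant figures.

51.4 ppm

Volume: 2140 m³ = 2,140,000 L.
Rise: 110,000 g / 2,140,000 L × 1000 = 51.4 mg/L.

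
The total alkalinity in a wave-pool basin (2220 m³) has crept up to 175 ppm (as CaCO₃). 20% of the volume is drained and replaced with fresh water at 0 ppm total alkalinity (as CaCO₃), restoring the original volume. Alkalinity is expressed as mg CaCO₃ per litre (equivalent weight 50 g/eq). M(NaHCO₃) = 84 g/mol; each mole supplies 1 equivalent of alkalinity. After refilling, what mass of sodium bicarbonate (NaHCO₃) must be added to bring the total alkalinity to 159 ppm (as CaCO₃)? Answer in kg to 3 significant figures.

70.9 kg

Volume: 2220 m³ = 2,220,000 L.
After draining 20% and refilling: 175 × 0.80 + 0 × 0.20 = 140 ppm.
Deficit to target: 159 − 140 = 19 mg/L.
As CaCO₃: 19 mg/L × 2,220,000 L = 42,180 g; ÷ 50 g/eq ÷ 1 = 843.6 mol NaHCO₃.
Mass: 843.6 × 84 = 70,860 g.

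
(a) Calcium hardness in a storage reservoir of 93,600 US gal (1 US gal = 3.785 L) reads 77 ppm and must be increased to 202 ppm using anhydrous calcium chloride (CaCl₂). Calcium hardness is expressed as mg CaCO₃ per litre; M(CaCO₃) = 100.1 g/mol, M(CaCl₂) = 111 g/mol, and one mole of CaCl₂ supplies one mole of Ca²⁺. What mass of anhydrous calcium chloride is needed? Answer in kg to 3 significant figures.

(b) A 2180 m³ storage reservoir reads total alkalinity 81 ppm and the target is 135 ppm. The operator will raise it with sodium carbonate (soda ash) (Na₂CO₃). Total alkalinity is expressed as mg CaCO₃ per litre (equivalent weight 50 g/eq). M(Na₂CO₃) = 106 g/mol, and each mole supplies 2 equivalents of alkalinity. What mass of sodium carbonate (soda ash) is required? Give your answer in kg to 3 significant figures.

(a) 49.1 kg; (b) 125 kg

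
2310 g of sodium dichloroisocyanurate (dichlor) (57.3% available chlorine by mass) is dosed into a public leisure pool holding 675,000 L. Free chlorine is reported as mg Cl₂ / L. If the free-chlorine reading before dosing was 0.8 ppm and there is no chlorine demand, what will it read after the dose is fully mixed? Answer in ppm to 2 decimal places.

Available chlorine delivered: 2310 g × 0.573 = 1324 g as Cl₂.
Concentration rise: 1324 g / 675,000 L = 1.961 mg/L = 1.96 ppm.
Final FC: 0.8 + 1.96 = 2.76 ppm.

2.76 ppm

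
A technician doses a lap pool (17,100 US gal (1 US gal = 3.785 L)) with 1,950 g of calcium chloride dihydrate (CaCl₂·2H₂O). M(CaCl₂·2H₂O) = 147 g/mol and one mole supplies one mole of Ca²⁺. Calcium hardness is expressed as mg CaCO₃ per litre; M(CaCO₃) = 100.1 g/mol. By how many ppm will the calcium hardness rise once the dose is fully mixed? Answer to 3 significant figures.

20.5 ppm

Volume: 17,100 US gal × 3.785 L/gal = 64,724 L.
Moles of Ca²⁺: 1,950 g ÷ 147 g/mol = 13.27 mol.
As CaCO₃: 13.27 mol × 100.1 g/mol = 1328 g.
Rise: 1328 g / 64,724 L × 1000 = 20.52 mg/L.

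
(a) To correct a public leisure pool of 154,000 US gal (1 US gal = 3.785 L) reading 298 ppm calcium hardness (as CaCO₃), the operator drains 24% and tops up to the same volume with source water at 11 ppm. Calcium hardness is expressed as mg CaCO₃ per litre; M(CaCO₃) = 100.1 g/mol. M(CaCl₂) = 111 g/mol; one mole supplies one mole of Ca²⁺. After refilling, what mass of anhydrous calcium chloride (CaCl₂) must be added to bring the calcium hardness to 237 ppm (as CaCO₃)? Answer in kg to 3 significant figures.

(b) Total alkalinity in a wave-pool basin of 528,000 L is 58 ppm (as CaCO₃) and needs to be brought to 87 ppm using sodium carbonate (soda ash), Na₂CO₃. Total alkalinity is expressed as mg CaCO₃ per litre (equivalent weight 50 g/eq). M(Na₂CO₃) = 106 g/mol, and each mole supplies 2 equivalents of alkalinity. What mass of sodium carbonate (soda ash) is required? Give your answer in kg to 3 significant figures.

(a) 5.09 kg; (b) 16.2 kg

(a) Volume: 154,000 US gal × 3.785 L/gal = 582,890 L.
(a) After draining 24% and refilling: 298 × 0.76 + 11 × 0.24 = 229.12 ppm.
(a) Deficit to target: 237 − 229.12 = 7.88 mg/L.
(a) As CaCO₃: 7.88 mg/L × 582,890 L = 4593 g; ÷ 100.1 = 45.89 mol Ca²⁺.
(a) Mass: 45.89 × 111 = 5093 g.

(b) Alkalinity to add: (87 − 58) = 29 mg/L as CaCO₃ × 528,000 L = 15,310 g as CaCO₃.
(b) Equivalents: 15,310 g ÷ 50 g/eq = 306.2 eq.
(b) Each mole of Na₂CO₃ supplies 2 eq, so 306.2 / 2 = 153.1 mol.
(b) Mass: 153.1 mol × 106 g/mol = 16,230 g.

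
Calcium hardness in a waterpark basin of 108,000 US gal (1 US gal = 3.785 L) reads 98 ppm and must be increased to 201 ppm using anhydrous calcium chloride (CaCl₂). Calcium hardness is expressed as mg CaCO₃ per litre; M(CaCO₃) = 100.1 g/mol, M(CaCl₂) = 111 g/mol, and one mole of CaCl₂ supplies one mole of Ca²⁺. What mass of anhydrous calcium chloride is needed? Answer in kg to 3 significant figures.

46.7 kg

Volume: 108,000 US gal × 3.785 L/gal = 408,780 L.
Hardness to add: (201 − 98) = 103 mg/L as CaCO₃ × 408,780 L = 42,100 g as CaCO₃.
Moles of Ca²⁺ (1 mol Ca²⁺ ≡ 1 mol CaCO₃): 42,100 / 100.1 g/mol = 420.6 mol.
Mass of CaCl₂: 420.6 × 111 = 46,690 g.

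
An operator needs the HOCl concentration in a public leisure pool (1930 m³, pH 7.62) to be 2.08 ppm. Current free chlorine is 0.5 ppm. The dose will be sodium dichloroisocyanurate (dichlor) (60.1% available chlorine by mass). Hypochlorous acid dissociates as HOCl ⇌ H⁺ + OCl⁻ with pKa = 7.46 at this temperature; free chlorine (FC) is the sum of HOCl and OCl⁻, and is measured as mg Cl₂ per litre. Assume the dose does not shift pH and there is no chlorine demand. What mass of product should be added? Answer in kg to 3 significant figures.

14.7 kg

Volume: 1930 m³ = 1,930,000 L.
[OCl⁻]/[HOCl] = 10^(pH − pKa) = 10^(7.62 − 7.46) = 1.445; fraction as HOCl = 1/(1 + 1.445) = 0.4089.
Free chlorine required for 2.08 ppm HOCl: 2.08 / 0.4089 = 5.087 ppm.
FC to add: 5.087 − 0.5 = 4.587 mg/L as Cl₂.
Cl₂ equivalent: 4.587 mg/L × 1,930,000 L = 8852 g.
Product at 60.1% available Cl: 8852 / 0.601 = 14,730 g.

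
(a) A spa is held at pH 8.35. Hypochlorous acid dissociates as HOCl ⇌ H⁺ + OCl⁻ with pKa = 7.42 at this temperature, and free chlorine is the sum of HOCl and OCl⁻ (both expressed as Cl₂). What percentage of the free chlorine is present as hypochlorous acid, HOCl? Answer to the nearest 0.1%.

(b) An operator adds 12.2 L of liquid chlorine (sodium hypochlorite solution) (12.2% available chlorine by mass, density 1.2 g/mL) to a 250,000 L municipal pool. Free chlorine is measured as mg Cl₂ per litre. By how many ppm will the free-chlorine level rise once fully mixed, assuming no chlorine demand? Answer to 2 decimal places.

(a) [OCl⁻]/[HOCl] = 10^(pH − pKa) = 10^(8.35 − 7.42) = 10^0.93 = 8.511.
(a) Fraction as HOCl = 1 / (1 + 8.511) = 0.1051.

(b) Mass of solution: 12.2 L × 1000 mL/L × 1.2 g/mL = 14,640 g.
(b) Available chlorine delivered: 14,640 g × 0.122 = 1786 g as Cl₂.
(b) Concentration rise: 1786 g / 250,000 L = 7.144 mg/L = 7.14 ppm.

(a) 10.5%; (b) 7.14 ppm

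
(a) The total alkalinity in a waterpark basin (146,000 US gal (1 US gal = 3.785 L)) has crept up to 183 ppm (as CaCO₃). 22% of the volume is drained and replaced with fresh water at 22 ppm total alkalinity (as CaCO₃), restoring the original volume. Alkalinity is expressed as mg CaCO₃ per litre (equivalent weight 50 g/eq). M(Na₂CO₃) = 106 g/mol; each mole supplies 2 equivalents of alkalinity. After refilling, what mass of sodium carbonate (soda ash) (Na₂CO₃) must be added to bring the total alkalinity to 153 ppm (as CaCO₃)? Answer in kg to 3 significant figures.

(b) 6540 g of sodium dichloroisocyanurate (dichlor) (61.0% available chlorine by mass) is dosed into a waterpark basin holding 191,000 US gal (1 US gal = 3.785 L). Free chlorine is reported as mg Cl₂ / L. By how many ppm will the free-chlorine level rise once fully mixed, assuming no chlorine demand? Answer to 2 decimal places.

(a) Volume: 146,000 US gal × 3.785 L/gal = 552,610 L.
(a) After draining 22% and refilling: 183 × 0.78 + 22 × 0.22 = 147.58 ppm.
(a) Deficit to target: 153 − 147.58 = 5.42 mg/L.
(a) As CaCO₃: 5.42 mg/L × 552,610 L = 2995 g; ÷ 50 g/eq ÷ 2 = 29.95 mol Na₂CO₃.
(a) Mass: 29.95 × 106 = 3175 g.

(b) Volume: 191,000 US gal × 3.785 L/gal = 722,935 L.
(b) Available chlorine delivered: 6540 g × 0.61 = 3989 g as Cl₂.
(b) Concentration rise: 3989 g / 722,935 L = 5.518 mg/L = 5.52 ppm.

(a) 3.17 kg; (b) 5.52 ppm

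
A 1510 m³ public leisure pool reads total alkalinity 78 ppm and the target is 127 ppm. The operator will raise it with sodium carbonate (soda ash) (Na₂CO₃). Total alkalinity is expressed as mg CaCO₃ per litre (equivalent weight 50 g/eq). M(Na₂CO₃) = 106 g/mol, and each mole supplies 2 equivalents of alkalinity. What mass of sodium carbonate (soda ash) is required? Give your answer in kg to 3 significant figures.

78.4 kg

Volume: 1510 m³ = 1,510,000 L.
Alkalinity to add: (127 − 78) = 49 mg/L as CaCO₃ × 1,510,000 L = 73,990 g as CaCO₃.
Equivalents: 73,990 g ÷ 50 g/eq = 1480 eq.
Each mole of Na₂CO₃ supplies 2 eq, so 1480 / 2 = 739.9 mol.
Mass: 739.9 mol × 106 g/mol = 78,430 g.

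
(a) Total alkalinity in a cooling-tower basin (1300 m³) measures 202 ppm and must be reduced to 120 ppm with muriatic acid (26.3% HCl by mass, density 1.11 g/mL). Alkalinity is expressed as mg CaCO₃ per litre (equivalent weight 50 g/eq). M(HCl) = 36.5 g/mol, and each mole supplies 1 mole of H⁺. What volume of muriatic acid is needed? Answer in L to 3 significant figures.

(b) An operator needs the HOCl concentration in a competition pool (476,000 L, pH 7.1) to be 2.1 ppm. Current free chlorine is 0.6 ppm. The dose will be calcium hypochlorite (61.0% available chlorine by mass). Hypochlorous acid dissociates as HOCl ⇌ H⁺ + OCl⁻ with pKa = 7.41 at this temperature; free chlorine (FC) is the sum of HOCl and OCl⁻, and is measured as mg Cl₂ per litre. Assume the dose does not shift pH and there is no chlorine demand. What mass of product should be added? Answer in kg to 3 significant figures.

(a) Volume: 1300 m³ = 1,300,000 L.
(a) Alkalinity to neutralize: (202 − 120) = 82 mg/L as CaCO₃ × 1,300,000 L = 106,600 g as CaCO₃.
(a) Equivalents of H⁺ required: 106,600 ÷ 50 g/eq = 2132 eq = 2132 mol HCl.
(a) Mass of HCl: 2132 × 36.5 = 77,820 g.
(a) Mass of 26.3% solution: 77,820 / 0.263 = 295,900 g.
(a) Volume: 295,900 g ÷ 1.11 g/mL = 266,600 mL.

(b) [OCl⁻]/[HOCl] = 10^(pH − pKa) = 10^(7.1 − 7.41) = 0.4898; fraction as HOCl = 1/(1 + 0.4898) = 0.6712.
(b) Free chlorine required for 2.1 ppm HOCl: 2.1 / 0.6712 = 3.129 ppm.
(b) FC to add: 3.129 − 0.6 = 2.529 mg/L as Cl₂.
(b) Cl₂ equivalent: 2.529 mg/L × 476,000 L = 1204 g.
(b) Product at 61.0% available Cl: 1204 / 0.61 = 1973 g.

(a) 267 L; (b) 1.97 kg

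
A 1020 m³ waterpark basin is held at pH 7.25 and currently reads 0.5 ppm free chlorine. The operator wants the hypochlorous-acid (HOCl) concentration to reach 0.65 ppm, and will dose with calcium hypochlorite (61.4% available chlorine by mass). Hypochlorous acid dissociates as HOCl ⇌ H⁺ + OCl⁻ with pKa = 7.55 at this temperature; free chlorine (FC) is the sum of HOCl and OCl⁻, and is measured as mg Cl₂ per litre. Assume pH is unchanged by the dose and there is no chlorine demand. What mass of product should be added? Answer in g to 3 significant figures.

Volume: 1020 m³ = 1,020,000 L.
[OCl⁻]/[HOCl] = 10^(pH − pKa) = 10^(7.25 − 7.55) = 0.5012; fraction as HOCl = 1/(1 + 0.5012) = 0.6661.
Free chlorine required for 0.65 ppm HOCl: 0.65 / 0.6661 = 0.9758 ppm.
FC to add: 0.9758 − 0.5 = 0.4758 mg/L as Cl₂.
Cl₂ equivalent: 0.4758 mg/L × 1,020,000 L = 485.3 g.
Product at 61.4% available Cl: 485.3 / 0.614 = 790.4 g.

790 g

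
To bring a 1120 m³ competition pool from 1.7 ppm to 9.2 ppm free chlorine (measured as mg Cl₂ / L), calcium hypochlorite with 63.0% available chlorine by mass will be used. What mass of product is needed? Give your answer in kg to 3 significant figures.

Volume: 1120 m³ = 1,120,000 L.
Chlorine deficit: 9.2 − 1.7 = 7.5 ppm = 7.5 mg/L as Cl₂.
Cl₂ equivalent needed: 7.5 mg/L × 1,120,000 L = 8,400,000 mg = 8400 g.
Product at 63.0% available chlorine: 8400 / 0.63 = 13,330 g.

13.3 kg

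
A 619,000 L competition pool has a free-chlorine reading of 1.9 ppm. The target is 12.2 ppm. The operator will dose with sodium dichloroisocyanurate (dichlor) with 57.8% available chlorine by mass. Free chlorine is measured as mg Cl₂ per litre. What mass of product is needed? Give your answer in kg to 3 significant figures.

Chlorine deficit: 12.2 − 1.9 = 10.3 ppm = 10.3 mg/L as Cl₂.
Cl₂ equivalent needed: 10.3 mg/L × 619,000 L = 6,376,000 mg = 6376 g.
Product at 57.8% available chlorine: 6376 / 0.578 = 11,030 g.

11.0 kg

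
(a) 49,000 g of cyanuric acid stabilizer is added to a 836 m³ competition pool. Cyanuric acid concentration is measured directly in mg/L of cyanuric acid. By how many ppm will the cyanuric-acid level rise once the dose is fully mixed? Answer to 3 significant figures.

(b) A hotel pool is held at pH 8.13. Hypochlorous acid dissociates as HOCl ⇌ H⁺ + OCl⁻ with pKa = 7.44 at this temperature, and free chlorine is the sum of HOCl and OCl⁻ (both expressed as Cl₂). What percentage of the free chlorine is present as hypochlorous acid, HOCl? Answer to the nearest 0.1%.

(a) Volume: 836 m³ = 836,000 L.
(a) Rise: 49,000 g / 836,000 L × 1000 = 58.61 mg/L.

(b) [OCl⁻]/[HOCl] = 10^(pH − pKa) = 10^(8.13 − 7.44) = 10^0.69 = 4.898.
(b) Fraction as HOCl = 1 / (1 + 4.898) = 0.1696.

(a) 58.6 ppm; (b) 17.0%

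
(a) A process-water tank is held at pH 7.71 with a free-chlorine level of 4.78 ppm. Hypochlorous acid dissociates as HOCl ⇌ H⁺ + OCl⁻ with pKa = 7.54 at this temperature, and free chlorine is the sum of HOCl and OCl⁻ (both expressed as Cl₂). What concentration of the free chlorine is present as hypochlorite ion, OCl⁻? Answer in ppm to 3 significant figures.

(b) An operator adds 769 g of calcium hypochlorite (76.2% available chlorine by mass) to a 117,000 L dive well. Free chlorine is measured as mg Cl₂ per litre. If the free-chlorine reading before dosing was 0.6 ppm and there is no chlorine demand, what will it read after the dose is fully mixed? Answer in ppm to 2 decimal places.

(a) 2.85 ppm; (b) 5.61 ppm

(a) [OCl⁻]/[HOCl] = 10^(pH − pKa) = 10^(7.71 − 7.54) = 10^0.17 = 1.479.
(a) Fraction as HOCl = 1 / (1 + 1.479) = 0.4034.
(a) OCl⁻ = (1 − 0.4034) × 4.78 ppm = 2.852 ppm.

(b) Available chlorine delivered: 769 g × 0.762 = 586 g as Cl₂.
(b) Concentration rise: 586 g / 117,000 L = 5.008 mg/L = 5.01 ppm.
(b) Final FC: 0.6 + 5.01 = 5.61 ppm.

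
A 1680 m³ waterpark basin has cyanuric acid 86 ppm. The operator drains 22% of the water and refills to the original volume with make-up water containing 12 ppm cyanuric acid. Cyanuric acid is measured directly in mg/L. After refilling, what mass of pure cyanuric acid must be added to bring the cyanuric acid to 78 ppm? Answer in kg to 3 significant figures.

Volume: 1680 m³ = 1,680,000 L.
After draining 22% and refilling: 86 × 0.78 + 12 × 0.22 = 69.72 ppm.
Deficit to target: 78 − 69.72 = 8.28 mg/L.
Mass: 8.28 mg/L × 1,680,000 L = 13,910 g cyanuric acid.

13.9 kg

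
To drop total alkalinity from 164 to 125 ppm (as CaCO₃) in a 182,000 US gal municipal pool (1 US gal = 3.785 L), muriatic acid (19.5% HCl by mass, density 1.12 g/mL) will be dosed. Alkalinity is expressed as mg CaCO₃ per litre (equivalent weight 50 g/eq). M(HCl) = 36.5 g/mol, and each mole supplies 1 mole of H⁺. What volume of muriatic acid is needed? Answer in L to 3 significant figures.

Volume: 182,000 US gal × 3.785 L/gal = 688,870 L.
Alkalinity to neutralize: (164 − 125) = 39 mg/L as CaCO₃ × 688,870 L = 26,870 g as CaCO₃.
Equivalents of H⁺ required: 26,870 ÷ 50 g/eq = 537.3 eq = 537.3 mol HCl.
Mass of HCl: 537.3 × 36.5 = 19,610 g.
Mass of 19.5% solution: 19,610 / 0.195 = 100,600 g.
Volume: 100,600 g ÷ 1.12 g/mL = 89,800 mL.

89.8 L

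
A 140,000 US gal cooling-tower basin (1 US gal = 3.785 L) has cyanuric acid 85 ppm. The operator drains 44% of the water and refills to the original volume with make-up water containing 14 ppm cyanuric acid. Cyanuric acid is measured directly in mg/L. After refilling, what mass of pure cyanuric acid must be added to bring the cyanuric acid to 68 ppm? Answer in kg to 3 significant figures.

Volume: 140,000 US gal × 3.785 L/gal = 529,900 L.
After draining 44% and refilling: 85 × 0.56 + 14 × 0.44 = 53.76 ppm.
Deficit to target: 68 − 53.76 = 14.24 mg/L.
Mass: 14.24 mg/L × 529,900 L = 7546 g cyanuric acid.

7.55 kg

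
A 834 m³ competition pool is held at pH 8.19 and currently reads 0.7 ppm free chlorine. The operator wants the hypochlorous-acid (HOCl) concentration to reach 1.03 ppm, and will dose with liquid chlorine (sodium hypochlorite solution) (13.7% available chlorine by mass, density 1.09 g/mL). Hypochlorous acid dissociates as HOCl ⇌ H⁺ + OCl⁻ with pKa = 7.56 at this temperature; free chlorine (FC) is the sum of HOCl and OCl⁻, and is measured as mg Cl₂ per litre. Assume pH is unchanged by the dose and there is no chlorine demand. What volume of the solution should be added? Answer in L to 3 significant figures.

26.4 L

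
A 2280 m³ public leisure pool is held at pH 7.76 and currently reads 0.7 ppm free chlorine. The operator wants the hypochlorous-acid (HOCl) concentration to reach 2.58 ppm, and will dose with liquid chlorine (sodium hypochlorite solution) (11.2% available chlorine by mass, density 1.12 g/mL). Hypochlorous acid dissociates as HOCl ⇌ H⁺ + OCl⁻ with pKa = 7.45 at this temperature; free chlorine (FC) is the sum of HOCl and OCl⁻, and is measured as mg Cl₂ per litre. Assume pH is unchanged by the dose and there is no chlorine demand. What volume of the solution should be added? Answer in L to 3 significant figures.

130 L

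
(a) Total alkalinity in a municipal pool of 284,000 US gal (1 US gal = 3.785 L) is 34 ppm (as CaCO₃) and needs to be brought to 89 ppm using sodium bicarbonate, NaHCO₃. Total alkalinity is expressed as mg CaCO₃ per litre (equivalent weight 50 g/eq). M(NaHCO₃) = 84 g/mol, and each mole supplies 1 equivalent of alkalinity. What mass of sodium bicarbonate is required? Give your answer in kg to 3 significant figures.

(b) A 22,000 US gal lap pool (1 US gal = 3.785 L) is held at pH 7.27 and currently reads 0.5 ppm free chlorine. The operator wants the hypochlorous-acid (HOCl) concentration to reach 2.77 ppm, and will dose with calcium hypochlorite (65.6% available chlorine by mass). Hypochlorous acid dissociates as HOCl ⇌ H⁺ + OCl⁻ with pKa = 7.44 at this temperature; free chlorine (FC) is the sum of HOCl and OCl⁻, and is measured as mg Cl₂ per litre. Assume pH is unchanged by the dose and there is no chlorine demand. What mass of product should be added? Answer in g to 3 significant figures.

(a) Volume: 284,000 US gal × 3.785 L/gal = 1,074,940 L.
(a) Alkalinity to add: (89 − 34) = 55 mg/L as CaCO₃ × 1,074,940 L = 59,120 g as CaCO₃.
(a) Equivalents: 59,120 g ÷ 50 g/eq = 1182 eq.
(a) NaHCO₃ supplies 1 eq per mole → 1182 mol.
(a) Mass: 1182 mol × 84 g/mol = 99,320 g.

(b) Volume: 22,000 US gal × 3.785 L/gal = 83,270 L.
(b) [OCl⁻]/[HOCl] = 10^(pH − pKa) = 10^(7.27 − 7.44) = 0.6761; fraction as HOCl = 1/(1 + 0.6761) = 0.5966.
(b) Free chlorine required for 2.77 ppm HOCl: 2.77 / 0.5966 = 4.643 ppm.
(b) FC to add: 4.643 − 0.5 = 4.143 mg/L as Cl₂.
(b) Cl₂ equivalent: 4.143 mg/L × 83,270 L = 345 g.
(b) Product at 65.6% available Cl: 345 / 0.656 = 525.9 g.

(a) 99.3 kg; (b) 526 g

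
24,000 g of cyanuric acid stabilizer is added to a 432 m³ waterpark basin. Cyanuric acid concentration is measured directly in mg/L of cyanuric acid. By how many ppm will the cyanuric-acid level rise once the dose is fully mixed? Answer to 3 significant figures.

55.6 ppm

Volume: 432 m³ = 432,000 L.
Rise: 24,000 g / 432,000 L × 1000 = 55.56 mg/L.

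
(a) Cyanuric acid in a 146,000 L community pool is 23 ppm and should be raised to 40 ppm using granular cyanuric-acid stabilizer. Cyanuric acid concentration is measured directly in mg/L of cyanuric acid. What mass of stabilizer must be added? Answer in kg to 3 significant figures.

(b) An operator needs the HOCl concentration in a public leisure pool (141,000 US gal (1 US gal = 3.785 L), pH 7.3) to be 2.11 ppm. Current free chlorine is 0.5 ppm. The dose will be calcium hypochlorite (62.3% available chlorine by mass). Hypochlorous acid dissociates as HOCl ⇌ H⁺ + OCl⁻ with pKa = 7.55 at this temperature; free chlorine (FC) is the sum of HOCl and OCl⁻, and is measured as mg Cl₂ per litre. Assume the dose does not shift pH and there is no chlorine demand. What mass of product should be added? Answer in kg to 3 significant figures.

(a) 2.48 kg; (b) 2.40 kg

(a) CYA to add: (40 − 23) = 17 mg/L × 146,000 L = 2482 g cyanuric acid.

(b) Volume: 141,000 US gal × 3.785 L/gal = 533,685 L.
(b) [OCl⁻]/[HOCl] = 10^(pH − pKa) = 10^(7.3 − 7.55) = 0.5623; fraction as HOCl = 1/(1 + 0.5623) = 0.6401.
(b) Free chlorine required for 2.11 ppm HOCl: 2.11 / 0.6401 = 3.297 ppm.
(b) FC to add: 3.297 − 0.5 = 2.797 mg/L as Cl₂.
(b) Cl₂ equivalent: 2.797 mg/L × 533,685 L = 1492 g.
(b) Product at 62.3% available Cl: 1492 / 0.623 = 2396 g.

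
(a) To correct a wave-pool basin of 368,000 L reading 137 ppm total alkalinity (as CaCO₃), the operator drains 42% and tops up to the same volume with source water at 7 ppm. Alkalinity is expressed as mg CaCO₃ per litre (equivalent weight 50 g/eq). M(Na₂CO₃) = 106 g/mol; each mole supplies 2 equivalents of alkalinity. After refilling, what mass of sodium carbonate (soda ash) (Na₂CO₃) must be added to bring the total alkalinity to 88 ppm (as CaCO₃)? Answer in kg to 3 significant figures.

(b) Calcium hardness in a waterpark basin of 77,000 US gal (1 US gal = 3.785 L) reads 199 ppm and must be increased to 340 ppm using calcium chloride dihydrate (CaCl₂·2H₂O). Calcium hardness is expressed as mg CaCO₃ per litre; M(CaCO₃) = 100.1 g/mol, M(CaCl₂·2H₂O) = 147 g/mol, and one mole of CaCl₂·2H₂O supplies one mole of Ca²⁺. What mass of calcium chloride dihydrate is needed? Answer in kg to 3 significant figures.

(a) After draining 42% and refilling: 137 × 0.58 + 7 × 0.42 = 82.4 ppm.
(a) Deficit to target: 88 − 82.4 = 5.6 mg/L.
(a) As CaCO₃: 5.6 mg/L × 368,000 L = 2061 g; ÷ 50 g/eq ÷ 2 = 20.61 mol Na₂CO₃.
(a) Mass: 20.61 × 106 = 2184 g.

(b) Volume: 77,000 US gal × 3.785 L/gal = 291,445 L.
(b) Hardness to add: (340 − 199) = 141 mg/L as CaCO₃ × 291,445 L = 41,090 g as CaCO₃.
(b) Moles of Ca²⁺ (1 mol Ca²⁺ ≡ 1 mol CaCO₃): 41,090 / 100.1 g/mol = 410.5 mol.
(b) Mass of CaCl₂·2H₂O: 410.5 × 147 = 60,350 g.

(a) 2.18 kg; (b) 60.3 kg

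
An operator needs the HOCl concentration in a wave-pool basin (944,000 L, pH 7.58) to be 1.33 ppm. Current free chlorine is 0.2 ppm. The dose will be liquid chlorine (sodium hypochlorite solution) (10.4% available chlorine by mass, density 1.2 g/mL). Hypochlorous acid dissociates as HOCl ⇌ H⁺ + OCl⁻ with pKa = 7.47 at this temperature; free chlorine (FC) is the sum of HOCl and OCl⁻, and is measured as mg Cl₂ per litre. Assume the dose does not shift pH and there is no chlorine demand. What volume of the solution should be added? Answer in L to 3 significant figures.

21.5 L

[OCl⁻]/[HOCl] = 10^(pH − pKa) = 10^(7.58 − 7.47) = 1.288; fraction as HOCl = 1/(1 + 1.288) = 0.437.
Free chlorine required for 1.33 ppm HOCl: 1.33 / 0.437 = 3.043 ppm.
FC to add: 3.043 − 0.2 = 2.843 mg/L as Cl₂.
Cl₂ equivalent: 2.843 mg/L × 944,000 L = 2684 g.
Product at 10.4% available Cl: 2684 / 0.104 = 25,810 g.
Volume: 25,810 g ÷ 1.2 g/mL = 21,510 mL.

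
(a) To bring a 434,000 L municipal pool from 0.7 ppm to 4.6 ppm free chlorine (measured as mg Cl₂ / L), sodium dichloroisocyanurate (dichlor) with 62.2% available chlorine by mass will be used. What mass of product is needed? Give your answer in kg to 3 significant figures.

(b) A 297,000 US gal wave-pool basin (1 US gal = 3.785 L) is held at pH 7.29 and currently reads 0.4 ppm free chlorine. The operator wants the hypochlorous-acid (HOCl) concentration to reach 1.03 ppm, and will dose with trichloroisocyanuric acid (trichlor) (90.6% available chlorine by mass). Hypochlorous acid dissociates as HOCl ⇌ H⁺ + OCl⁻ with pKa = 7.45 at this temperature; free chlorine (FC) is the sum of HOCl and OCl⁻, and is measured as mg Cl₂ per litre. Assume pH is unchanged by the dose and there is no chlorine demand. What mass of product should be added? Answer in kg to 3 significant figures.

(a) Chlorine deficit: 4.6 − 0.7 = 3.9 ppm = 3.9 mg/L as Cl₂.
(a) Cl₂ equivalent needed: 3.9 mg/L × 434,000 L = 1,693,000 mg = 1693 g.
(a) Product at 62.2% available chlorine: 1693 / 0.622 = 2721 g.

(b) Volume: 297,000 US gal × 3.785 L/gal = 1,124,145 L.
(b) [OCl⁻]/[HOCl] = 10^(pH − pKa) = 10^(7.29 − 7.45) = 0.6918; fraction as HOCl = 1/(1 + 0.6918) = 0.5911.
(b) Free chlorine required for 1.03 ppm HOCl: 1.03 / 0.5911 = 1.743 ppm.
(b) FC to add: 1.743 − 0.4 = 1.343 mg/L as Cl₂.
(b) Cl₂ equivalent: 1.343 mg/L × 1,124,145 L = 1509 g.
(b) Product at 90.6% available Cl: 1509 / 0.906 = 1666 g.

(a) 2.72 kg; (b) 1.67 kg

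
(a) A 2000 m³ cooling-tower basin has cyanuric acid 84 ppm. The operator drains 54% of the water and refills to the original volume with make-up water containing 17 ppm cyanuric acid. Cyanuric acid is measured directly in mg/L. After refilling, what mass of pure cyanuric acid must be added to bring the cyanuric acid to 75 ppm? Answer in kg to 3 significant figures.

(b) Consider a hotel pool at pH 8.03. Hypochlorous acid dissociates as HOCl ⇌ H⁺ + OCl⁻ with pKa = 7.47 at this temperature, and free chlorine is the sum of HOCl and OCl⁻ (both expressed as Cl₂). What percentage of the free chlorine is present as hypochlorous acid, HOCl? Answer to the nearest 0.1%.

(a) 54.4 kg; (b) 21.6%

(a) Volume: 2000 m³ = 2,000,000 L.
(a) After draining 54% and refilling: 84 × 0.46 + 17 × 0.54 = 47.82 ppm.
(a) Deficit to target: 75 − 47.82 = 27.18 mg/L.
(a) Mass: 27.18 mg/L × 2,000,000 L = 54,360 g cyanuric acid.

(b) [OCl⁻]/[HOCl] = 10^(pH − pKa) = 10^(8.03 − 7.47) = 10^0.56 = 3.631.
(b) Fraction as HOCl = 1 / (1 + 3.631) = 0.2159.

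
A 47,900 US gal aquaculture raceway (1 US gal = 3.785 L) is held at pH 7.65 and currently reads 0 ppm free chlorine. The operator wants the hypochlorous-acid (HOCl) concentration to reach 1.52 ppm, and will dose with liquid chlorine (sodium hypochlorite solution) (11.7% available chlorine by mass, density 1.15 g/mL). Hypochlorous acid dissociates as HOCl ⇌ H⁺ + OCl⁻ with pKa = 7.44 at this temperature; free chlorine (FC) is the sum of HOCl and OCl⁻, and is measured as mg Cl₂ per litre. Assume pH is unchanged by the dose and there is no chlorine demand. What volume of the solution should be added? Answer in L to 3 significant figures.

Volume: 47,900 US gal × 3.785 L/gal = 181,302 L.
[OCl⁻]/[HOCl] = 10^(pH − pKa) = 10^(7.65 − 7.44) = 1.622; fraction as HOCl = 1/(1 + 1.622) = 0.3814.
Free chlorine required for 1.52 ppm HOCl: 1.52 / 0.3814 = 3.985 ppm.
FC to add: 3.985 − 0 = 3.985 mg/L as Cl₂.
Cl₂ equivalent: 3.985 mg/L × 181,302 L = 722.5 g.
Product at 11.7% available Cl: 722.5 / 0.117 = 6175 g.
Volume: 6175 g ÷ 1.15 g/mL = 5370 mL.

5.37 L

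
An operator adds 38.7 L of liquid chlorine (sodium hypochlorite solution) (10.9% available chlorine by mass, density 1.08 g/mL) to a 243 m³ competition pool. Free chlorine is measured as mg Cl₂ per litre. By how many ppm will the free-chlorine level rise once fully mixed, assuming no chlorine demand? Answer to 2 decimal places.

18.75 ppm

Volume: 243 m³ = 243,000 L.
Mass of solution: 38.7 L × 1000 mL/L × 1.08 g/mL = 41,800 g.
Available chlorine delivered: 41,800 g × 0.109 = 4556 g as Cl₂.
Concentration rise: 4556 g / 243,000 L = 18.75 mg/L = 18.75 ppm.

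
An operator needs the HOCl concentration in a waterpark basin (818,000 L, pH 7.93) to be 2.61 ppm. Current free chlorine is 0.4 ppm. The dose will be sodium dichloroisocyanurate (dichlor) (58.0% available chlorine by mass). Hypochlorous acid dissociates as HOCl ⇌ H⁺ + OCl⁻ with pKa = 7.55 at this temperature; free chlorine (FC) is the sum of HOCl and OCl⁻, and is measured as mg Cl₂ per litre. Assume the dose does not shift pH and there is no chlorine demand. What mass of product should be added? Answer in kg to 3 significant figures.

11.9 kg

[OCl⁻]/[HOCl] = 10^(pH − pKa) = 10^(7.93 − 7.55) = 2.399; fraction as HOCl = 1/(1 + 2.399) = 0.2942.
Free chlorine required for 2.61 ppm HOCl: 2.61 / 0.2942 = 8.871 ppm.
FC to add: 8.871 − 0.4 = 8.471 mg/L as Cl₂.
Cl₂ equivalent: 8.471 mg/L × 818,000 L = 6929 g.
Product at 58.0% available Cl: 6929 / 0.58 = 11,950 g.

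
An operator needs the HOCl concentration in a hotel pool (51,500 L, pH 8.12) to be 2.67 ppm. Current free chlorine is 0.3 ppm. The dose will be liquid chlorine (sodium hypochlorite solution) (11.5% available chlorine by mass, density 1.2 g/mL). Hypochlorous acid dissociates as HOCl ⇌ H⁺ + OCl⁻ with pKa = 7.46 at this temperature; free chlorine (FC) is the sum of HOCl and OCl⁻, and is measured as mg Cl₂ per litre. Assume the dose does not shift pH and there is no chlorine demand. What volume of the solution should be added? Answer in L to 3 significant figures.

5.44 L

[OCl⁻]/[HOCl] = 10^(pH − pKa) = 10^(8.12 − 7.46) = 4.571; fraction as HOCl = 1/(1 + 4.571) = 0.1795.
Free chlorine required for 2.67 ppm HOCl: 2.67 / 0.1795 = 14.87 ppm.
FC to add: 14.87 − 0.3 = 14.57 mg/L as Cl₂.
Cl₂ equivalent: 14.57 mg/L × 51,500 L = 750.6 g.
Product at 11.5% available Cl: 750.6 / 0.115 = 6527 g.
Volume: 6527 g ÷ 1.2 g/mL = 5439 mL.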